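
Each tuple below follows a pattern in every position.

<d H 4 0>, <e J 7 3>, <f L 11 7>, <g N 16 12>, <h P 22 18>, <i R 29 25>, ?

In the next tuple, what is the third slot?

37

First letter goes d, e, f, g, h, i → j (letters move forward 1 place in the alphabet).
Second letter: letters move forward 2 places in the alphabet; H, J, L, N, P, R → T.
For the third slot, differences are 3, 4, 5, … (increasing by 1 each time): 4, 7, 11, 16, 22, 29 → 37.
Fourth slot: always 4 less than the third slot; 0, 3, 7, 12, 18, 25 → 33.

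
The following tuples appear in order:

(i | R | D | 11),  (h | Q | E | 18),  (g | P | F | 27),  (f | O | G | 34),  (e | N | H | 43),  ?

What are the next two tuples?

First letter — letters move back 1 place in the alphabet: i, h, g, f, e → d → c.
Second letter: R, Q, P, O, N → M → L (letters move back 1 place in the alphabet).
Third letter: letters move forward 1 place in the alphabet; D, E, F, G, H → I → J.
Fourth slot: 11, 18, 27, 34, 43 → 50 → 59 (alternating steps +7, +9, +7, +9, …).
So the next two tuples are (d | M | I | 50) and (c | L | J | 59).

(d | M | I | 50), (c | L | J | 59)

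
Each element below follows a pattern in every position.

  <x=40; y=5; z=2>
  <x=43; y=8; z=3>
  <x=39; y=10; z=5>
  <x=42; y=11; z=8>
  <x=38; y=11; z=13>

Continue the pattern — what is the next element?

<x=41; y=10; z=21>

For the x, alternating steps +3, −4, +3, −4, …: 40, 43, 39, 42, 38 → 41.
Y goes 5, 8, 10, 11, 11 → 10 (differences are 3, 2, 1, … (decreasing by 1 each time)).
Z goes 2, 3, 5, 8, 13 → 21 (each term is the sum of the two before it).
So the next element is <x=41; y=10; z=21>.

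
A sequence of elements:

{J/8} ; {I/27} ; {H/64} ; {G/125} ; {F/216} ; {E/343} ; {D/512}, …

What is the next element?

Letter — letters move back 1 place in the alphabet: J, I, H, G, F, E, D → C.
Second value: perfect cubes: 2³, 3³, 4³, …, so 8, 27, 64, 125, 216, 343, 512 → 729.
Combining the parts gives {C/729}.

{C/729}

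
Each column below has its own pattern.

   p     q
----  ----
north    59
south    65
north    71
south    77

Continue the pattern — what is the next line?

Column p: alternates north ↔ south; north, south, north, south → north.
Column q goes 59, 65, 71, 77 → 83 (+6 each step).
So the next line is north  83.

north  83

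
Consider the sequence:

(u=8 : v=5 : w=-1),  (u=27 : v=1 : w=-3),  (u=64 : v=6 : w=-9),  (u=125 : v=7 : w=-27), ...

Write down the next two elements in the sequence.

(u=216 : v=13 : w=-81), (u=343 : v=20 : w=-243)

U: perfect cubes: 2³, 3³, 4³, …; 8, 27, 64, 125 → 216 → 343.
V: each term is the sum of the two before it, so 5, 1, 6, 7 → 13 → 20.
W: ×3 each step; -1, -3, -9, -27 → -81 → -243.
Putting the parts together: (u=216 : v=13 : w=-81) and then (u=343 : v=20 : w=-243).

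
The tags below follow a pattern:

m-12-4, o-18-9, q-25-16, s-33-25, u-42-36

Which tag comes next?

w-52-49

For the letter, letters move forward 2 places in the alphabet: m, o, q, s, u → w.
Second component — differences are 6, 7, 8, … (increasing by 1 each time): 12, 18, 25, 33, 42 → 52.
Third component: perfect squares: 2², 3², 4², …; 4, 9, 16, 25, 36 → 49.
Combining the parts gives w-52-49.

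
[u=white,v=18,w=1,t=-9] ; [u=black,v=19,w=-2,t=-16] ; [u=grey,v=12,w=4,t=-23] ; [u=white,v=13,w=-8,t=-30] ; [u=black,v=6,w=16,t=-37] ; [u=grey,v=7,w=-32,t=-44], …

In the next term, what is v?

0

V goes 18, 19, 12, 13, 6, 7 → 0 (alternating steps +1, −7, +1, −7, …).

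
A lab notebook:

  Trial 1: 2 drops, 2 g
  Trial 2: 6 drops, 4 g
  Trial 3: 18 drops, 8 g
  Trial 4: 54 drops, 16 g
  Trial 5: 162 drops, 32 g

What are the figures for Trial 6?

For the drops, ×3 each step: 2, 6, 18, 54, 162 → 486.
G: ×2 each step, so 2, 4, 8, 16, 32 → 64.
So the next row is 486 drops, 64 g.

486 drops, 64 g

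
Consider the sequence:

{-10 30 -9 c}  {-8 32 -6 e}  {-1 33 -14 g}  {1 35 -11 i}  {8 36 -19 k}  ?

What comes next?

For the first coordinate, alternating steps +2, +7, +2, +7, …: -10, -8, -1, 1, 8 → 10.
Second coordinate: 30, 32, 33, 35, 36 → 38 (alternating steps +2, +1, +2, +1, …).
For the third coordinate, alternating steps +3, −8, +3, −8, …: -9, -6, -14, -11, -19 → -16.
Letter goes c, e, g, i, k → m (letters move forward 2 places in the alphabet).
Putting it together: {10 38 -16 m}.

{10 38 -16 m}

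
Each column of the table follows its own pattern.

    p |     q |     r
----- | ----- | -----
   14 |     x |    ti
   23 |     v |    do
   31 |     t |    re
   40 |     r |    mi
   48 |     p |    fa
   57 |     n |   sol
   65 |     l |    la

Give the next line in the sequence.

74  j  ti

Column p goes 14, 23, 31, 40, 48, 57, 65 → 74 (alternating steps +9, +8, +9, +8, …).
Column q goes x, v, t, r, p, n, l → j (letters move back 2 places in the alphabet).
For the column r, runs through the solfège scale do→ti: ti, do, re, mi, fa, sol, la → ti.
Combining the parts gives 74  j  ti.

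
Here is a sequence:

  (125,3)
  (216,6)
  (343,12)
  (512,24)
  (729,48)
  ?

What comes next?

First coordinate: 125, 216, 343, 512, 729 → 1000 (perfect cubes: 5³, 6³, 7³, …).
Second coordinate: ×2 each step; 3, 6, 12, 24, 48 → 96.
So the next term is (1000,96).

(1000,96)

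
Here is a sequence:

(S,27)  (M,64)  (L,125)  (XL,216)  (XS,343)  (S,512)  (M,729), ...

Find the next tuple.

Size — repeats S → M → L → XL → XS: S, M, L, XL, XS, S, M → L.
Second value goes 27, 64, 125, 216, 343, 512, 729 → 1000 (perfect cubes: 3³, 4³, 5³, …).
So the next tuple is (L,1000).

(L,1000)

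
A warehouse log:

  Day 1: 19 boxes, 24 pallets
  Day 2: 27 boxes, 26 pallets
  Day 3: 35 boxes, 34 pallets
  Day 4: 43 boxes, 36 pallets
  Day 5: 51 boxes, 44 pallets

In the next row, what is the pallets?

Pallets — alternating steps +2, +8, +2, +8, …: 24, 26, 34, 36, 44 → 46.

46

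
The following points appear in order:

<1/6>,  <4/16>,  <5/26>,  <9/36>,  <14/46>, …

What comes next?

First slot: 1, 4, 5, 9, 14 → 23 (each term is the sum of the two before it).
Second slot: +10 each step, so 6, 16, 26, 36, 46 → 56.
So the next point is <23/56>.

<23/56>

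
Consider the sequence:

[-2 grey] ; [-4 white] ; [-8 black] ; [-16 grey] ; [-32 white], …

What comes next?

[-64 black]

First value: ×2 each step; -2, -4, -8, -16, -32 → -64.
Shade: repeats grey → white → black; grey, white, black, grey, white → black.
Putting it together: [-64 black].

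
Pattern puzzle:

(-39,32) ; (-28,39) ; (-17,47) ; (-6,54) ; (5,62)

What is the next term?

(16,69)

First coordinate — +11 each step: -39, -28, -17, -6, 5 → 16.
Second coordinate: 32, 39, 47, 54, 62 → 69 (alternating steps +7, +8, +7, +8, …).
Combining the parts gives (16,69).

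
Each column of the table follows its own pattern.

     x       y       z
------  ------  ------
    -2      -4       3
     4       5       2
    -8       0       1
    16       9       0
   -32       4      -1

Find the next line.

Column x — ×(-2) each step: -2, 4, -8, 16, -32 → 64.
Column y goes -4, 5, 0, 9, 4 → 13 (alternating steps +9, −5, +9, −5, …).
Column z: −1 each step; 3, 2, 1, 0, -1 → -2.
So the next line is 64  13  -2.

64  13  -2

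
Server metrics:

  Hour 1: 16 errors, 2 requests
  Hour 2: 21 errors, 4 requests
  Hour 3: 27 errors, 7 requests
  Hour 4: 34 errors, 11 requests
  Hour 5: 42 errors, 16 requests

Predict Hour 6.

51 errors, 22 requests

Errors: 16, 21, 27, 34, 42 → 51 (differences are 5, 6, 7, … (increasing by 1 each time)).
For the requests, differences are 2, 3, 4, … (increasing by 1 each time): 2, 4, 7, 11, 16 → 22.
Putting it together: 51 errors, 22 requests.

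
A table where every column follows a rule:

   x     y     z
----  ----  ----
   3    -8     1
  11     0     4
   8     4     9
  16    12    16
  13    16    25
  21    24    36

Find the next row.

Column x: alternating steps +8, −3, +8, −3, …; 3, 11, 8, 16, 13, 21 → 18.
Column y goes -8, 0, 4, 12, 16, 24 → 28 (alternating steps +8, +4, +8, +4, …).
Column z: 1, 4, 9, 16, 25, 36 → 49 (perfect squares: 1², 2², 3², …).
Putting it together: 18  28  49.

18  28  49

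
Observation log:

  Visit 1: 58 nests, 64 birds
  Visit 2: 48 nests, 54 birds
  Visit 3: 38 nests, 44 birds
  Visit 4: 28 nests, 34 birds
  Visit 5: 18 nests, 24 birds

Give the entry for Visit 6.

8 nests, 14 birds

Nests: 58, 48, 38, 28, 18 → 8 (−10 each step).
Birds — always 6 more than the nests: 64, 54, 44, 34, 24 → 14.
Combining the parts gives 8 nests, 14 birds.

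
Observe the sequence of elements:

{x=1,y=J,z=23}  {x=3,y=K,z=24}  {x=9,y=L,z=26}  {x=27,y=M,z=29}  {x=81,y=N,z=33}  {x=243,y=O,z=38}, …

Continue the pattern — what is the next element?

X: ×3 each step; 1, 3, 9, 27, 81, 243 → 729.
Y — letters move forward 1 place in the alphabet: J, K, L, M, N, O → P.
Z — differences are 1, 2, 3, … (increasing by 1 each time): 23, 24, 26, 29, 33, 38 → 44.
So the next element is {x=729,y=P,z=44}.

{x=729,y=P,z=44}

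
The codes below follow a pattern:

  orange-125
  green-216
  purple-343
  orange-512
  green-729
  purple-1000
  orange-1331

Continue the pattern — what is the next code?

Colour — repeats orange → green → purple: orange, green, purple, orange, green, purple, orange → green.
Second component — perfect cubes: 5³, 6³, 7³, …: 125, 216, 343, 512, 729, 1000, 1331 → 1728.
Putting it together: green-1728.

green-1728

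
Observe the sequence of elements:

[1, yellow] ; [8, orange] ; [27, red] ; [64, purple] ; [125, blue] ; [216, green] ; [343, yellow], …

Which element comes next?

[512, orange]

For the first entry, perfect cubes: 1³, 2³, 3³, …: 1, 8, 27, 64, 125, 216, 343 → 512.
For the colour, repeats yellow → orange → red → purple → blue → green: yellow, orange, red, purple, blue, green, yellow → orange.
Putting it together: [512, orange].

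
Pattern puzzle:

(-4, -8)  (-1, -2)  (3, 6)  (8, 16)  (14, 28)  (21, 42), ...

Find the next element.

(29, 58)

First coordinate: differences are 3, 4, 5, … (increasing by 1 each time); -4, -1, 3, 8, 14, 21 → 29.
For the second coordinate, always 2 × the first coordinate: -8, -2, 6, 16, 28, 42 → 58.
Combining the parts gives (29, 58).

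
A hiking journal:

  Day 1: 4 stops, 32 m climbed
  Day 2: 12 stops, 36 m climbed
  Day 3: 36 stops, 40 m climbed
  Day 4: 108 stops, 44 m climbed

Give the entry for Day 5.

324 stops, 48 m climbed

Stops: ×3 each step, so 4, 12, 36, 108 → 324.
M climbed — +4 each step: 32, 36, 40, 44 → 48.
So the next line is 324 stops, 48 m climbed.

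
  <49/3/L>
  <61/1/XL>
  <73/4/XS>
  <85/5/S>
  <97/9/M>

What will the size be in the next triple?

L

First slot: +12 each step, so 49, 61, 73, 85, 97 → 109.
Second slot: each term is the sum of the two before it, so 3, 1, 4, 5, 9 → 14.
Size: runs through clothing sizes XS→XL, so L, XL, XS, S, M → L.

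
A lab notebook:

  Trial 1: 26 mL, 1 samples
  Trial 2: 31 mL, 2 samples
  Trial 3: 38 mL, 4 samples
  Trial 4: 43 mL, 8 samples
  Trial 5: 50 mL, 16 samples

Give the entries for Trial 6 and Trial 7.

55 mL, 32 samples; 62 mL, 64 samples

ML: alternating steps +5, +7, +5, +7, …, so 26, 31, 38, 43, 50 → 55 → 62.
Samples: ×2 each step, so 1, 2, 4, 8, 16 → 32 → 64.
So the next two lines are 55 mL, 32 samples and 62 mL, 64 samples.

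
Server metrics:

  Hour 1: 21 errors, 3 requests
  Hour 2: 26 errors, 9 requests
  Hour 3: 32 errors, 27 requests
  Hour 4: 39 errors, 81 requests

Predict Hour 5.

Errors — differences are 5, 6, 7, … (increasing by 1 each time): 21, 26, 32, 39 → 47.
Requests: ×3 each step, so 3, 9, 27, 81 → 243.
Combining the parts gives 47 errors, 243 requests.

47 errors, 243 requests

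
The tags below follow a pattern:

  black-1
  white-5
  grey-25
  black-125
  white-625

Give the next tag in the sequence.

grey-3125

Shade: black, white, grey, black, white → grey (repeats black → white → grey).
Second component: ×5 each step, so 1, 5, 25, 125, 625 → 3125.
Combining the parts gives grey-3125.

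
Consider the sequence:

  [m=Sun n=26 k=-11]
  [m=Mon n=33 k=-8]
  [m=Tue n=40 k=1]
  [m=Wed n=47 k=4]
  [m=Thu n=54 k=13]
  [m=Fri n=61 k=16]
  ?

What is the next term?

[m=Sat n=68 k=25]

M: Sun, Mon, Tue, Wed, Thu, Fri → Sat (runs through the weekdays Mon→Sun).
N goes 26, 33, 40, 47, 54, 61 → 68 (+7 each step).
K: alternating steps +3, +9, +3, +9, …, so -11, -8, 1, 4, 13, 16 → 25.
So the next term is [m=Sat n=68 k=25].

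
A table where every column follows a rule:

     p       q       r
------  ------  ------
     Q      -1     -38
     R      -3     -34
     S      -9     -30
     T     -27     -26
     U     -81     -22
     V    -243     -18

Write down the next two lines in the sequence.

Column p goes Q, R, S, T, U, V → W → X (letters move forward 1 place in the alphabet).
Column q: -1, -3, -9, -27, -81, -243 → -729 → -2187 (×3 each step).
Column r — +4 each step: -38, -34, -30, -26, -22, -18 → -14 → -10.
Putting the parts together: W  -729  -14 and then X  -2187  -10.

W  -729  -14; X  -2187  -10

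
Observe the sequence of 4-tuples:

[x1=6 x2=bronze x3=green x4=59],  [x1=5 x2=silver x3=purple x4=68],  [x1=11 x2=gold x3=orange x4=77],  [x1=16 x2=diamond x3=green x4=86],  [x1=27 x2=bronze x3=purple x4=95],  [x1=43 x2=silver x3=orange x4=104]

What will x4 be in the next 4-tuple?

113

X4: +9 each step, so 59, 68, 77, 86, 95, 104 → 113.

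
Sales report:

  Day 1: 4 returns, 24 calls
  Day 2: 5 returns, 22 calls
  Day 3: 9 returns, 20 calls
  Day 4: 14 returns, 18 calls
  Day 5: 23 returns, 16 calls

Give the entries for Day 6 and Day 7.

37 returns, 14 calls; 60 returns, 12 calls

Returns goes 4, 5, 9, 14, 23 → 37 → 60 (each term is the sum of the two before it).
Calls goes 24, 22, 20, 18, 16 → 14 → 12 (−2 each step).
Putting the parts together: 37 returns, 14 calls and then 60 returns, 12 calls.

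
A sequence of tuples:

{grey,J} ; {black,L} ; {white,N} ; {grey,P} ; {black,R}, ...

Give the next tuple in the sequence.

Shade: repeats grey → black → white, so grey, black, white, grey, black → white.
Letter: letters move forward 2 places in the alphabet, so J, L, N, P, R → T.
So the next tuple is {white,T}.

{white,T}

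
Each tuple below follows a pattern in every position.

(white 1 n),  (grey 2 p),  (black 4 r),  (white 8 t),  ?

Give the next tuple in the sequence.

(grey 16 v)

Shade: repeats white → grey → black; white, grey, black, white → grey.
Second slot — ×2 each step: 1, 2, 4, 8 → 16.
For the letter, letters move forward 2 places in the alphabet: n, p, r, t → v.
Putting it together: (grey 16 v).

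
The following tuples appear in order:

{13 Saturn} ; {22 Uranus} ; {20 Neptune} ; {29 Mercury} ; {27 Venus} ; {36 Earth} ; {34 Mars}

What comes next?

First slot: 13, 22, 20, 29, 27, 36, 34 → 43 (alternating steps +9, −2, +9, −2, …).
For the planet, runs through the planets Mercury→Neptune: Saturn, Uranus, Neptune, Mercury, Venus, Earth, Mars → Jupiter.
So the next tuple is {43 Jupiter}.

{43 Jupiter}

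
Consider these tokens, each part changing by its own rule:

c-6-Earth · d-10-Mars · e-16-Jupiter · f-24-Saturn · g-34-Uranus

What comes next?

h-46-Neptune

Letter — letters move forward 1 place in the alphabet: c, d, e, f, g → h.
Second component goes 6, 10, 16, 24, 34 → 46 (differences are 4, 6, 8, … (increasing by 2 each time)).
Planet goes Earth, Mars, Jupiter, Saturn, Uranus → Neptune (runs through the planets Mercury→Neptune).
Putting it together: h-46-Neptune.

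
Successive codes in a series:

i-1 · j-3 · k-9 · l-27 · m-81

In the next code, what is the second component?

243

Second component: 1, 3, 9, 27, 81 → 243 (×3 each step).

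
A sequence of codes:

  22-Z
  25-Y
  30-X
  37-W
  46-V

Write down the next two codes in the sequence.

57-U, 70-T

First component: differences are 3, 5, 7, … (increasing by 2 each time); 22, 25, 30, 37, 46 → 57 → 70.
Letter: letters move back 1 place in the alphabet; Z, Y, X, W, V → U → T.
Putting the parts together: 57-U and then 70-T.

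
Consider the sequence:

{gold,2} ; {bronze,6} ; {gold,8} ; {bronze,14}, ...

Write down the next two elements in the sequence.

Rank: gold, bronze, gold, bronze → gold → bronze (alternates gold ↔ bronze).
For the second component, each term is the sum of the two before it: 2, 6, 8, 14 → 22 → 36.
Putting the parts together: {gold,22} and then {bronze,36}.

{gold,22}, {bronze,36}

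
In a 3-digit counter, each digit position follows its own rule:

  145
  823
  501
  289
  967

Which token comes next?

645

First digit: −3 each step, mod 10; 1, 8, 5, 2, 9 → 6.
Second digit: −2 each step, mod 10; 4, 2, 0, 8, 6 → 4.
Third digit: −2 each step, mod 10; 5, 3, 1, 9, 7 → 5.
Combining the parts gives 645.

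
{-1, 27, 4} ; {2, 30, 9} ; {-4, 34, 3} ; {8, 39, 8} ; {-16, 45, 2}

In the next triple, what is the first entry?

32

First entry: ×(-2) each step; -1, 2, -4, 8, -16 → 32.
Second entry: differences are 3, 4, 5, … (increasing by 1 each time); 27, 30, 34, 39, 45 → 52.
For the third entry, alternating steps +5, −6, +5, −6, …: 4, 9, 3, 8, 2 → 7.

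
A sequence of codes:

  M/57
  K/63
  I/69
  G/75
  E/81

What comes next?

C/87

Letter: letters move back 2 places in the alphabet, so M, K, I, G, E → C.
Second component: +6 each step; 57, 63, 69, 75, 81 → 87.
Putting it together: C/87.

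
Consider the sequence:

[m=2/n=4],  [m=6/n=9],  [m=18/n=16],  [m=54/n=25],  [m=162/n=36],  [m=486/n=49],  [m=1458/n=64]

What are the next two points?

M: ×3 each step, so 2, 6, 18, 54, 162, 486, 1458 → 4374 → 13122.
N goes 4, 9, 16, 25, 36, 49, 64 → 81 → 100 (perfect squares: 2², 3², 4², …).
Putting the parts together: [m=4374/n=81] and then [m=13122/n=100].

[m=4374/n=81], [m=13122/n=100]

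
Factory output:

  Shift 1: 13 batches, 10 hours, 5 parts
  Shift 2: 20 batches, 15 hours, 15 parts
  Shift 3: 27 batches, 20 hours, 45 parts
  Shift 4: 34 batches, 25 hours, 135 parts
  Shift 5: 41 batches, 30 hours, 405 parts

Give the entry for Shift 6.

48 batches, 35 hours, 1215 parts

For the batches, +7 each step: 13, 20, 27, 34, 41 → 48.
Hours: +5 each step, so 10, 15, 20, 25, 30 → 35.
Parts: ×3 each step, so 5, 15, 45, 135, 405 → 1215.
Putting it together: 48 batches, 35 hours, 1215 parts.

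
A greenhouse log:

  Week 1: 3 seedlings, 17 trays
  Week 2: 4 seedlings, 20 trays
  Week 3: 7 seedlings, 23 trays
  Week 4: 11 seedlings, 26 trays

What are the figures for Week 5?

18 seedlings, 29 trays

Seedlings — each term is the sum of the two before it: 3, 4, 7, 11 → 18.
For the trays, +3 each step: 17, 20, 23, 26 → 29.
Putting it together: 18 seedlings, 29 trays.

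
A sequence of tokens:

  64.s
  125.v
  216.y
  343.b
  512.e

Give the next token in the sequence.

729.h

First component: perfect cubes: 4³, 5³, 6³, …, so 64, 125, 216, 343, 512 → 729.
Letter goes s, v, y, b, e → h (letters move forward 3 places in the alphabet, wrapping Z→A).
So the next token is 729.h.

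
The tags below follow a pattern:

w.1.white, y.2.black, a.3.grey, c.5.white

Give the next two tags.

e.8.black, g.13.grey

For the letter, letters move forward 2 places in the alphabet, wrapping Z→A: w, y, a, c → e → g.
Second component — each term is the sum of the two before it: 1, 2, 3, 5 → 8 → 13.
Shade: white, black, grey, white → black → grey (repeats white → black → grey).
So the next two tags are e.8.black and g.13.grey.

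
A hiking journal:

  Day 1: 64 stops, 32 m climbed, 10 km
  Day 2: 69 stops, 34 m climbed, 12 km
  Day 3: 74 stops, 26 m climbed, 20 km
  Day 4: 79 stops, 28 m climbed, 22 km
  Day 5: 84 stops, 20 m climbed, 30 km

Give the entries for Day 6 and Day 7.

89 stops, 22 m climbed, 32 km; 94 stops, 14 m climbed, 40 km

Stops: +5 each step, so 64, 69, 74, 79, 84 → 89 → 94.
M climbed — alternating steps +2, −8, +2, −8, …: 32, 34, 26, 28, 20 → 22 → 14.
Km: 10, 12, 20, 22, 30 → 32 → 40 (alternating steps +2, +8, +2, +8, …).
So the next two records are 89 stops, 22 m climbed, 32 km and 94 stops, 14 m climbed, 40 km.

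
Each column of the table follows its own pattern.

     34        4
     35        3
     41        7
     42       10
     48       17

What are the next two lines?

First component — alternating steps +1, +6, +1, +6, …: 34, 35, 41, 42, 48 → 49 → 55.
Second component goes 4, 3, 7, 10, 17 → 27 → 44 (each term is the sum of the two before it).
So the next two lines are 49  27 and 55  44.

49  27; 55  44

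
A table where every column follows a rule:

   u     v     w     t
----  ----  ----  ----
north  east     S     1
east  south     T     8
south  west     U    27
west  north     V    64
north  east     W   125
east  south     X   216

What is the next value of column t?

343

Column t: perfect cubes: 1³, 2³, 3³, …, so 1, 8, 27, 64, 125, 216 → 343.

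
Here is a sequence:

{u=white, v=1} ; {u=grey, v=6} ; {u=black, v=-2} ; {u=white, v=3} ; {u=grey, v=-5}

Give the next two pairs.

{u=black, v=0}, {u=white, v=-8}

U: repeats white → grey → black, so white, grey, black, white, grey → black → white.
V — alternating steps +5, −8, +5, −8, …: 1, 6, -2, 3, -5 → 0 → -8.
Putting the parts together: {u=black, v=0} and then {u=white, v=-8}.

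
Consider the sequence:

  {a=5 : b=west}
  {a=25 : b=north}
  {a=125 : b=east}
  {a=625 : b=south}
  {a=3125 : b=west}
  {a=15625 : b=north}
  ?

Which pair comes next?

{a=78125 : b=east}

A goes 5, 25, 125, 625, 3125, 15625 → 78125 (×5 each step).
B — repeats west → north → east → south: west, north, east, south, west, north → east.
So the next pair is {a=78125 : b=east}.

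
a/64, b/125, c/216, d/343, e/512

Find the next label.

Letter: letters move forward 1 place in the alphabet, so a, b, c, d, e → f.
For the second component, perfect cubes: 4³, 5³, 6³, …: 64, 125, 216, 343, 512 → 729.
Putting it together: f/729.

f/729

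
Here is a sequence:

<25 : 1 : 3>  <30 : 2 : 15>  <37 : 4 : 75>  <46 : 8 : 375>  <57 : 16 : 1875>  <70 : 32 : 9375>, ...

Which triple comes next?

First part: differences are 5, 7, 9, … (increasing by 2 each time), so 25, 30, 37, 46, 57, 70 → 85.
Second part: ×2 each step; 1, 2, 4, 8, 16, 32 → 64.
For the third part, ×5 each step: 3, 15, 75, 375, 1875, 9375 → 46875.
Putting it together: <85 : 64 : 46875>.

<85 : 64 : 46875>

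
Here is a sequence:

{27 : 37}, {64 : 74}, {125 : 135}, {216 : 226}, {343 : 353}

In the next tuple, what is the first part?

512

First part goes 27, 64, 125, 216, 343 → 512 (perfect cubes: 3³, 4³, 5³, …).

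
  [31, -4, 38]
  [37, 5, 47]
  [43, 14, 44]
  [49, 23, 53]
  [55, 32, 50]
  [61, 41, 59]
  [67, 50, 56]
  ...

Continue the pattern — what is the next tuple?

[73, 59, 65]

First component: 31, 37, 43, 49, 55, 61, 67 → 73 (+6 each step).
Second component: -4, 5, 14, 23, 32, 41, 50 → 59 (+9 each step).
Third component goes 38, 47, 44, 53, 50, 59, 56 → 65 (alternating steps +9, −3, +9, −3, …).
Putting it together: [73, 59, 65].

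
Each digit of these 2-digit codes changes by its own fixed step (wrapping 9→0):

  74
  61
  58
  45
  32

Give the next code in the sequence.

First digit — −1 each step, mod 10: 7, 6, 5, 4, 3 → 2.
For the second digit, −3 each step, mod 10: 4, 1, 8, 5, 2 → 9.
So the next code is 29.

29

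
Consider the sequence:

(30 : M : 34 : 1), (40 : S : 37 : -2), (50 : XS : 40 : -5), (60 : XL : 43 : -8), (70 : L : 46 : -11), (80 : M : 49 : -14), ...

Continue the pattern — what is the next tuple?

(90 : S : 52 : -17)

For the first coordinate, +10 each step: 30, 40, 50, 60, 70, 80 → 90.
Size: repeats M → S → XS → XL → L; M, S, XS, XL, L, M → S.
Third coordinate: 34, 37, 40, 43, 46, 49 → 52 (+3 each step).
For the fourth coordinate, −3 each step: 1, -2, -5, -8, -11, -14 → -17.
So the next tuple is (90 : S : 52 : -17).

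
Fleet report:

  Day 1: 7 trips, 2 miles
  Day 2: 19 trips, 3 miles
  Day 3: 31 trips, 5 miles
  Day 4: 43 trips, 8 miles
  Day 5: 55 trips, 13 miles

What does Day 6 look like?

67 trips, 21 miles

Trips — +12 each step: 7, 19, 31, 43, 55 → 67.
Miles: each term is the sum of the two before it, so 2, 3, 5, 8, 13 → 21.
Putting it together: 67 trips, 21 miles.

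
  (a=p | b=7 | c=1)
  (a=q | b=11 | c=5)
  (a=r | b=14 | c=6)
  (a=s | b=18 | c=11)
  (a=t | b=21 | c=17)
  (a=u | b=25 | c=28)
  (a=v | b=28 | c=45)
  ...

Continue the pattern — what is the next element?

A: p, q, r, s, t, u, v → w (letters move forward 1 place in the alphabet).
B — alternating steps +4, +3, +4, +3, …: 7, 11, 14, 18, 21, 25, 28 → 32.
C goes 1, 5, 6, 11, 17, 28, 45 → 73 (each term is the sum of the two before it).
Combining the parts gives (a=w | b=32 | c=73).

(a=w | b=32 | c=73)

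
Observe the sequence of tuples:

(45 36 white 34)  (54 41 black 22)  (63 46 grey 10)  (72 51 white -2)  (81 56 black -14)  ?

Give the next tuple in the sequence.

(90 61 grey -26)

First component: +9 each step, so 45, 54, 63, 72, 81 → 90.
Second component — +5 each step: 36, 41, 46, 51, 56 → 61.
Shade: repeats white → black → grey, so white, black, grey, white, black → grey.
Fourth component: 34, 22, 10, -2, -14 → -26 (−12 each step).
Putting it together: (90 61 grey -26).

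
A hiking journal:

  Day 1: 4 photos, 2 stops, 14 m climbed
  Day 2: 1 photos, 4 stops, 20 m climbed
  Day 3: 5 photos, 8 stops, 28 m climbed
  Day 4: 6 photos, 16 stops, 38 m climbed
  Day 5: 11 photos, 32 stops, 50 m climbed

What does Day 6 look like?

Photos: each term is the sum of the two before it; 4, 1, 5, 6, 11 → 17.
Stops — ×2 each step: 2, 4, 8, 16, 32 → 64.
M climbed: differences are 6, 8, 10, … (increasing by 2 each time), so 14, 20, 28, 38, 50 → 64.
Combining the parts gives 17 photos, 64 stops, 64 m climbed.

17 photos, 64 stops, 64 m climbed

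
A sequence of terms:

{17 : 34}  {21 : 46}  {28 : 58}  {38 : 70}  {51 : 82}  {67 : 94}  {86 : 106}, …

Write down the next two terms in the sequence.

{108 : 118}, {133 : 130}

First part — differences are 4, 7, 10, … (increasing by 3 each time): 17, 21, 28, 38, 51, 67, 86 → 108 → 133.
Second part — +12 each step: 34, 46, 58, 70, 82, 94, 106 → 118 → 130.
So the next two terms are {108 : 118} and {133 : 130}.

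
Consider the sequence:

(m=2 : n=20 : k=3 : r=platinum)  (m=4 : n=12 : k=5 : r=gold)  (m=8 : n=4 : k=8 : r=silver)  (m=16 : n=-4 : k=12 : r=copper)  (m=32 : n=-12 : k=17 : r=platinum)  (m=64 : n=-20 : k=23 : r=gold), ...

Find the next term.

M: 2, 4, 8, 16, 32, 64 → 128 (×2 each step).
N — −8 each step: 20, 12, 4, -4, -12, -20 → -28.
K: 3, 5, 8, 12, 17, 23 → 30 (differences are 2, 3, 4, … (increasing by 1 each time)).
R — repeats platinum → gold → silver → copper: platinum, gold, silver, copper, platinum, gold → silver.
So the next term is (m=128 : n=-28 : k=30 : r=silver).

(m=128 : n=-28 : k=30 : r=silver)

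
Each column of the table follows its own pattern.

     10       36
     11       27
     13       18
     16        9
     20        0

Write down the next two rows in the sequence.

25  -9; 31  -18

First component: differences are 1, 2, 3, … (increasing by 1 each time), so 10, 11, 13, 16, 20 → 25 → 31.
Second component: −9 each step, so 36, 27, 18, 9, 0 → -9 → -18.
So the next two rows are 25  -9 and 31  -18.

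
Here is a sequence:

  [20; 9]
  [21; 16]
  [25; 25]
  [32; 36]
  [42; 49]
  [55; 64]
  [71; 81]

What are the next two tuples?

[90; 100], [112; 121]

For the first part, differences are 1, 4, 7, … (increasing by 3 each time): 20, 21, 25, 32, 42, 55, 71 → 90 → 112.
Second part: perfect squares: 3², 4², 5², …, so 9, 16, 25, 36, 49, 64, 81 → 100 → 121.
So the next two tuples are [90; 100] and [112; 121].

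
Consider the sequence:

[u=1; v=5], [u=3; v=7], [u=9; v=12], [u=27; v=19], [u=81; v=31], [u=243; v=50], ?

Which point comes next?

U goes 1, 3, 9, 27, 81, 243 → 729 (×3 each step).
V: each term is the sum of the two before it, so 5, 7, 12, 19, 31, 50 → 81.
Combining the parts gives [u=729; v=81].

[u=729; v=81]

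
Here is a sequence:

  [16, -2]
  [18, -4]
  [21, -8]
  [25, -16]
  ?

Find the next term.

[30, -32]

First coordinate: differences are 2, 3, 4, … (increasing by 1 each time), so 16, 18, 21, 25 → 30.
Second coordinate: ×2 each step; -2, -4, -8, -16 → -32.
Combining the parts gives [30, -32].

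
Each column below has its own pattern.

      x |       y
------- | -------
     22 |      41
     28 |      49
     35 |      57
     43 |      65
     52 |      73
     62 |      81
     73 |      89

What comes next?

85  97

Column x: 22, 28, 35, 43, 52, 62, 73 → 85 (differences are 6, 7, 8, … (increasing by 1 each time)).
For the column y, +8 each step: 41, 49, 57, 65, 73, 81, 89 → 97.
So the next line is 85  97.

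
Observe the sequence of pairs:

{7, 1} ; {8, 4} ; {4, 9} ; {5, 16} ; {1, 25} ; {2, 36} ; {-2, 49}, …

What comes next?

First coordinate: alternating steps +1, −4, +1, −4, …, so 7, 8, 4, 5, 1, 2, -2 → -1.
Second coordinate: perfect squares: 1², 2², 3², …, so 1, 4, 9, 16, 25, 36, 49 → 64.
So the next pair is {-1, 64}.

{-1, 64}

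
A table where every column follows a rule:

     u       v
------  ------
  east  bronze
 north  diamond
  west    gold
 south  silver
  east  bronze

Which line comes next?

north  diamond

Column u goes east, north, west, south, east → north (repeats east → north → west → south).
Column v — repeats bronze → diamond → gold → silver: bronze, diamond, gold, silver, bronze → diamond.
Combining the parts gives north  diamond.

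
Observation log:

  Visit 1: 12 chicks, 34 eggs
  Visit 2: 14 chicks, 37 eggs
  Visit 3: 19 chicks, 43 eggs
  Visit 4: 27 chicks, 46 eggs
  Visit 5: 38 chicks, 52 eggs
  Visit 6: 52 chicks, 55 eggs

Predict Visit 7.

Chicks: differences are 2, 5, 8, … (increasing by 3 each time), so 12, 14, 19, 27, 38, 52 → 69.
Eggs: alternating steps +3, +6, +3, +6, …, so 34, 37, 43, 46, 52, 55 → 61.
So the next row is 69 chicks, 61 eggs.

69 chicks, 61 eggs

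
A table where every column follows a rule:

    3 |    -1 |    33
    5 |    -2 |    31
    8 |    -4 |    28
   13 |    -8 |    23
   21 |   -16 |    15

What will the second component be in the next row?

First component: each term is the sum of the two before it; 3, 5, 8, 13, 21 → 34.
Second component: -1, -2, -4, -8, -16 → -32 (×2 each step).
Third component — together with the first component always sums to 36: 33, 31, 28, 23, 15 → 2.

-32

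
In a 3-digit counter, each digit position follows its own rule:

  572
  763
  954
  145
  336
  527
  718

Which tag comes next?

909

First digit goes 5, 7, 9, 1, 3, 5, 7 → 9 (+2 each step, mod 10).
Second digit: −1 each step, mod 10, so 7, 6, 5, 4, 3, 2, 1 → 0.
Third digit: +1 each step, mod 10; 2, 3, 4, 5, 6, 7, 8 → 9.
Combining the parts gives 909.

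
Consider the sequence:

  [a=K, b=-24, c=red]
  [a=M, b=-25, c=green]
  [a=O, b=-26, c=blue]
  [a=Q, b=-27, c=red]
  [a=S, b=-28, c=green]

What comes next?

A: letters move forward 2 places in the alphabet; K, M, O, Q, S → U.
For the b, −1 each step: -24, -25, -26, -27, -28 → -29.
C goes red, green, blue, red, green → blue (repeats red → green → blue).
So the next element is [a=U, b=-29, c=blue].

[a=U, b=-29, c=blue]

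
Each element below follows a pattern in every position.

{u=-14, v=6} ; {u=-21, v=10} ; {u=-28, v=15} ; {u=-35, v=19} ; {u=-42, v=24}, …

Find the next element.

{u=-49, v=28}

U — −7 each step: -14, -21, -28, -35, -42 → -49.
V: alternating steps +4, +5, +4, +5, …; 6, 10, 15, 19, 24 → 28.
Combining the parts gives {u=-49, v=28}.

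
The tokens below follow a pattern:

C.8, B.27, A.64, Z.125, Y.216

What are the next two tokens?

X.343, W.512

Letter: letters move back 1 place in the alphabet, wrapping A→Z; C, B, A, Z, Y → X → W.
Second component: perfect cubes: 2³, 3³, 4³, …; 8, 27, 64, 125, 216 → 343 → 512.
So the next two tokens are X.343 and W.512.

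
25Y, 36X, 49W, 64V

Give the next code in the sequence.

81U

First component: 25, 36, 49, 64 → 81 (perfect squares: 5², 6², 7², …).
Letter: letters move back 1 place in the alphabet, so Y, X, W, V → U.
So the next code is 81U.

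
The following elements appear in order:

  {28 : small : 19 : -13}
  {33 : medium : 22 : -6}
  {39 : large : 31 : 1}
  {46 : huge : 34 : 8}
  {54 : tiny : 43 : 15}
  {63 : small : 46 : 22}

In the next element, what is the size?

medium

Size: repeats small → medium → large → huge → tiny, so small, medium, large, huge, tiny, small → medium.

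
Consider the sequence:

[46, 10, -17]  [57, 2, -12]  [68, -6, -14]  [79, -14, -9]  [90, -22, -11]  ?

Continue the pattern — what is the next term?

[101, -30, -6]

For the first value, +11 each step: 46, 57, 68, 79, 90 → 101.
Second value: −8 each step; 10, 2, -6, -14, -22 → -30.
Third value: alternating steps +5, −2, +5, −2, …; -17, -12, -14, -9, -11 → -6.
So the next term is [101, -30, -6].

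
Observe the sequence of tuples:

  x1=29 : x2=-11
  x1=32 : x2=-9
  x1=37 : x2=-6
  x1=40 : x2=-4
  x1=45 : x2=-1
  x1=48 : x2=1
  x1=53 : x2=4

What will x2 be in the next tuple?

6

X2: alternating steps +2, +3, +2, +3, …; -11, -9, -6, -4, -1, 1, 4 → 6.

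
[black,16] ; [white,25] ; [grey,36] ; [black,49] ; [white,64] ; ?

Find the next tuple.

Shade: repeats black → white → grey; black, white, grey, black, white → grey.
Second coordinate goes 16, 25, 36, 49, 64 → 81 (perfect squares: 4², 5², 6², …).
So the next tuple is [grey,81].

[grey,81]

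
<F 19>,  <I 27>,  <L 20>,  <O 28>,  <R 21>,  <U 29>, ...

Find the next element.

<X 22>

Letter: F, I, L, O, R, U → X (letters move forward 3 places in the alphabet).
Second coordinate goes 19, 27, 20, 28, 21, 29 → 22 (alternating steps +8, −7, +8, −7, …).
So the next element is <X 22>.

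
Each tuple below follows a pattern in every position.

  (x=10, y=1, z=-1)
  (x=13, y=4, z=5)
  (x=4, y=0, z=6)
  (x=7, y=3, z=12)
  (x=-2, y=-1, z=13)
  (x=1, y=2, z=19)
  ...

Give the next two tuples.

X: alternating steps +3, −9, +3, −9, …, so 10, 13, 4, 7, -2, 1 → -8 → -5.
Y: alternating steps +3, −4, +3, −4, …; 1, 4, 0, 3, -1, 2 → -2 → 1.
For the z, alternating steps +6, +1, +6, +1, …: -1, 5, 6, 12, 13, 19 → 20 → 26.
Putting the parts together: (x=-8, y=-2, z=20) and then (x=-5, y=1, z=26).

(x=-8, y=-2, z=20), (x=-5, y=1, z=26)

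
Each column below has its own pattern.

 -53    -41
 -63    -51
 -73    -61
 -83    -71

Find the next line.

First component goes -53, -63, -73, -83 → -93 (−10 each step).
For the second component, always 12 more than the first component: -41, -51, -61, -71 → -81.
So the next line is -93  -81.

-93  -81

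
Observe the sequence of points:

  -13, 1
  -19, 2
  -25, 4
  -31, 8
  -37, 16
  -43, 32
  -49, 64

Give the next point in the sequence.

First part: −6 each step; -13, -19, -25, -31, -37, -43, -49 → -55.
Second part: 1, 2, 4, 8, 16, 32, 64 → 128 (×2 each step).
So the next point is -55, 128.

-55, 128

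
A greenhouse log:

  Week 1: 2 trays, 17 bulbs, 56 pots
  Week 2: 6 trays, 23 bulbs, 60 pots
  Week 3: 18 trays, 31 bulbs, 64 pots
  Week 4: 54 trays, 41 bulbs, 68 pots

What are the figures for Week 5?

162 trays, 53 bulbs, 72 pots

For the trays, ×3 each step: 2, 6, 18, 54 → 162.
Bulbs: differences are 6, 8, 10, … (increasing by 2 each time); 17, 23, 31, 41 → 53.
Pots goes 56, 60, 64, 68 → 72 (+4 each step).
Combining the parts gives 162 trays, 53 bulbs, 72 pots.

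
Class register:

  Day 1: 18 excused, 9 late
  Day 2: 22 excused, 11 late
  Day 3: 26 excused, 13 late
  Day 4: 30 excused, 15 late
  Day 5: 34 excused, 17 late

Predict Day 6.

38 excused, 19 late

Excused: +4 each step; 18, 22, 26, 30, 34 → 38.
Late: +2 each step, so 9, 11, 13, 15, 17 → 19.
Putting it together: 38 excused, 19 late.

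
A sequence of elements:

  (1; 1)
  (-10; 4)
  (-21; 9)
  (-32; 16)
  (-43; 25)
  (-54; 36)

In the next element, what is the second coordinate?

49

Second coordinate: perfect squares: 1², 2², 3², …; 1, 4, 9, 16, 25, 36 → 49.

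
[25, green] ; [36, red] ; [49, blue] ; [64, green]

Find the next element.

[81, red]

First value: perfect squares: 5², 6², 7², …, so 25, 36, 49, 64 → 81.
Colour: green, red, blue, green → red (repeats green → red → blue).
Putting it together: [81, red].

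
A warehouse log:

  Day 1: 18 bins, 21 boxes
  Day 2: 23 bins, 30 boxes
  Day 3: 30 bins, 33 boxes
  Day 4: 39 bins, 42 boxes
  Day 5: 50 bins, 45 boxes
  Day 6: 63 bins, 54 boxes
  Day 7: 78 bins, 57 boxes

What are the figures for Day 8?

95 bins, 66 boxes

Bins goes 18, 23, 30, 39, 50, 63, 78 → 95 (differences are 5, 7, 9, … (increasing by 2 each time)).
Boxes — alternating steps +9, +3, +9, +3, …: 21, 30, 33, 42, 45, 54, 57 → 66.
Combining the parts gives 95 bins, 66 boxes.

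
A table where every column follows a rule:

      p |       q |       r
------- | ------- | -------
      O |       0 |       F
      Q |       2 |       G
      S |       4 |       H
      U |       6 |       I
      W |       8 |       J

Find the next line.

Column p: letters move forward 2 places in the alphabet, so O, Q, S, U, W → Y.
Column q — +2 each step: 0, 2, 4, 6, 8 → 10.
Column r: letters move forward 1 place in the alphabet; F, G, H, I, J → K.
Putting it together: Y  10  K.

Y  10  K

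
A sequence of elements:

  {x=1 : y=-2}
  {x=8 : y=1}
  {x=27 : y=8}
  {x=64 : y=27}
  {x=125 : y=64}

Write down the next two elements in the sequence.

X goes 1, 8, 27, 64, 125 → 216 → 343 (perfect cubes: 1³, 2³, 3³, …).
For the y, always the previous value of the x: -2, 1, 8, 27, 64 → 125 → 216.
So the next two elements are {x=216 : y=125} and {x=343 : y=216}.

{x=216 : y=125}, {x=343 : y=216}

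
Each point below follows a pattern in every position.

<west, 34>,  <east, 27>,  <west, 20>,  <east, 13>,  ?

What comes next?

Direction: alternates west ↔ east; west, east, west, east → west.
For the second value, −7 each step: 34, 27, 20, 13 → 6.
So the next point is <west, 6>.

<west, 6>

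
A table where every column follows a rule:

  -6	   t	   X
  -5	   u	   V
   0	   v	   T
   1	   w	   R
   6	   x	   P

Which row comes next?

First component goes -6, -5, 0, 1, 6 → 7 (alternating steps +1, +5, +1, +5, …).
First letter — letters move forward 1 place in the alphabet: t, u, v, w, x → y.
Second letter: X, V, T, R, P → N (letters move back 2 places in the alphabet).
Combining the parts gives 7  y  N.

7  y  N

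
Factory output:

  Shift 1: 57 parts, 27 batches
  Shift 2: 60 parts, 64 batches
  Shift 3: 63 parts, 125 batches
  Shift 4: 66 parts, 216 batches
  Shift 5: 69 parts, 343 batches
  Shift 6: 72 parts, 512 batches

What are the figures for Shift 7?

Parts: +3 each step, so 57, 60, 63, 66, 69, 72 → 75.
For the batches, perfect cubes: 3³, 4³, 5³, …: 27, 64, 125, 216, 343, 512 → 729.
So the next line is 75 parts, 729 batches.

75 parts, 729 batches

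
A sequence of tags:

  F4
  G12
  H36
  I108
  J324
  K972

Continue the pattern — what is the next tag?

Letter: letters move forward 1 place in the alphabet; F, G, H, I, J, K → L.
Second component goes 4, 12, 36, 108, 324, 972 → 2916 (×3 each step).
So the next tag is L2916.

L2916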